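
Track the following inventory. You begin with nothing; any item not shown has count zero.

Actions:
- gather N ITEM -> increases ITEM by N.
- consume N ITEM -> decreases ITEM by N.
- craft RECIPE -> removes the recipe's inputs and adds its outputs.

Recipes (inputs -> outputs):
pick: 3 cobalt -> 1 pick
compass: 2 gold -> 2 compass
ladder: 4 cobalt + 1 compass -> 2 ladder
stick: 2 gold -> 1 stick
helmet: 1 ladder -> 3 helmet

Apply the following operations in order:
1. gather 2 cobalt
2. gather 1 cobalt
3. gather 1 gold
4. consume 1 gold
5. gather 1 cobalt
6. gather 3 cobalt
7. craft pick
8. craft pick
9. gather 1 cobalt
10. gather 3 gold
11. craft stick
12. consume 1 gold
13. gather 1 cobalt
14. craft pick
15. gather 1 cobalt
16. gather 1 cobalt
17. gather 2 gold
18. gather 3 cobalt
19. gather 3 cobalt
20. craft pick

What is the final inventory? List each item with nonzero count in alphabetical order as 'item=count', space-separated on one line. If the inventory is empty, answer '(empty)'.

Answer: cobalt=5 gold=2 pick=4 stick=1

Derivation:
After 1 (gather 2 cobalt): cobalt=2
After 2 (gather 1 cobalt): cobalt=3
After 3 (gather 1 gold): cobalt=3 gold=1
After 4 (consume 1 gold): cobalt=3
After 5 (gather 1 cobalt): cobalt=4
After 6 (gather 3 cobalt): cobalt=7
After 7 (craft pick): cobalt=4 pick=1
After 8 (craft pick): cobalt=1 pick=2
After 9 (gather 1 cobalt): cobalt=2 pick=2
After 10 (gather 3 gold): cobalt=2 gold=3 pick=2
After 11 (craft stick): cobalt=2 gold=1 pick=2 stick=1
After 12 (consume 1 gold): cobalt=2 pick=2 stick=1
After 13 (gather 1 cobalt): cobalt=3 pick=2 stick=1
After 14 (craft pick): pick=3 stick=1
After 15 (gather 1 cobalt): cobalt=1 pick=3 stick=1
After 16 (gather 1 cobalt): cobalt=2 pick=3 stick=1
After 17 (gather 2 gold): cobalt=2 gold=2 pick=3 stick=1
After 18 (gather 3 cobalt): cobalt=5 gold=2 pick=3 stick=1
After 19 (gather 3 cobalt): cobalt=8 gold=2 pick=3 stick=1
After 20 (craft pick): cobalt=5 gold=2 pick=4 stick=1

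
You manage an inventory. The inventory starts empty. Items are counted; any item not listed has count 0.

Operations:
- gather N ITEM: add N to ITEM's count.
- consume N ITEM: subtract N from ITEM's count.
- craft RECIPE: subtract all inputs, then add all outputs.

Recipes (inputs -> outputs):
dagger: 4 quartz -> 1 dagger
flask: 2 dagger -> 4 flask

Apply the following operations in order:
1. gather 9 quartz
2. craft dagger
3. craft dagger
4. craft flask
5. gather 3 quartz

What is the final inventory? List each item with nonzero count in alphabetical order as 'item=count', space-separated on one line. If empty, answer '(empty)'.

After 1 (gather 9 quartz): quartz=9
After 2 (craft dagger): dagger=1 quartz=5
After 3 (craft dagger): dagger=2 quartz=1
After 4 (craft flask): flask=4 quartz=1
After 5 (gather 3 quartz): flask=4 quartz=4

Answer: flask=4 quartz=4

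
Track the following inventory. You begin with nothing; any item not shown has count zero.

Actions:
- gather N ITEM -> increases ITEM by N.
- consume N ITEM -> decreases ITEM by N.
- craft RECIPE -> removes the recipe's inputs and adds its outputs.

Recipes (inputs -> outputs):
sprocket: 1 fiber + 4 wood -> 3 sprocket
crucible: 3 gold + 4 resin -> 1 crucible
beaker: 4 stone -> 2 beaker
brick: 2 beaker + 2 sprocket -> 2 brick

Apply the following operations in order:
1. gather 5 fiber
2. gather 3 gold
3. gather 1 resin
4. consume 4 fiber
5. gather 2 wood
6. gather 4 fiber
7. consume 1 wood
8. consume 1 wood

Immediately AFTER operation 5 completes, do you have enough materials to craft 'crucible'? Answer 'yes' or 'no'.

After 1 (gather 5 fiber): fiber=5
After 2 (gather 3 gold): fiber=5 gold=3
After 3 (gather 1 resin): fiber=5 gold=3 resin=1
After 4 (consume 4 fiber): fiber=1 gold=3 resin=1
After 5 (gather 2 wood): fiber=1 gold=3 resin=1 wood=2

Answer: no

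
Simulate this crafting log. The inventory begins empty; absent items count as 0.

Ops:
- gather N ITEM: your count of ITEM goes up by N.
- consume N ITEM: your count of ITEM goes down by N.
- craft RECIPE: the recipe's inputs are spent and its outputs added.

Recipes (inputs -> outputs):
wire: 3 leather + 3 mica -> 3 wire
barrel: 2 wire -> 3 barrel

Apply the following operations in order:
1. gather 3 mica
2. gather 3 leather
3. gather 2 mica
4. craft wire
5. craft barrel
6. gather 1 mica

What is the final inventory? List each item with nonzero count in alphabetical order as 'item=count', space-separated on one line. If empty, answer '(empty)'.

Answer: barrel=3 mica=3 wire=1

Derivation:
After 1 (gather 3 mica): mica=3
After 2 (gather 3 leather): leather=3 mica=3
After 3 (gather 2 mica): leather=3 mica=5
After 4 (craft wire): mica=2 wire=3
After 5 (craft barrel): barrel=3 mica=2 wire=1
After 6 (gather 1 mica): barrel=3 mica=3 wire=1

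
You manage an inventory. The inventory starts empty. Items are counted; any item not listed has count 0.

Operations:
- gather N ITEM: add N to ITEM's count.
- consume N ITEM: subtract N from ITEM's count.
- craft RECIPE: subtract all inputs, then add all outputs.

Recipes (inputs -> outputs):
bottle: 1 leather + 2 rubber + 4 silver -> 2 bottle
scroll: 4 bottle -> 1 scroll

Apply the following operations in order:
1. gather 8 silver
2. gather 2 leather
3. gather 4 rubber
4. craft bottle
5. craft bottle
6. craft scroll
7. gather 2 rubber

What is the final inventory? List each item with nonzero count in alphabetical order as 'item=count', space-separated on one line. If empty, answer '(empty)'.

Answer: rubber=2 scroll=1

Derivation:
After 1 (gather 8 silver): silver=8
After 2 (gather 2 leather): leather=2 silver=8
After 3 (gather 4 rubber): leather=2 rubber=4 silver=8
After 4 (craft bottle): bottle=2 leather=1 rubber=2 silver=4
After 5 (craft bottle): bottle=4
After 6 (craft scroll): scroll=1
After 7 (gather 2 rubber): rubber=2 scroll=1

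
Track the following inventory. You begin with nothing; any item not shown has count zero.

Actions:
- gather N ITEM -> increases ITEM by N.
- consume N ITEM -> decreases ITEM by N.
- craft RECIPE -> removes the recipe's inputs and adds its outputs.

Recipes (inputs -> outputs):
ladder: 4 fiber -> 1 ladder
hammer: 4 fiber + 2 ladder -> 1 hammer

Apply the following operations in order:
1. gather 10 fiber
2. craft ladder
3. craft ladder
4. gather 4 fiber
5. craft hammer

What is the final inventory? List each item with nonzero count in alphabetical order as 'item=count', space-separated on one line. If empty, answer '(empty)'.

After 1 (gather 10 fiber): fiber=10
After 2 (craft ladder): fiber=6 ladder=1
After 3 (craft ladder): fiber=2 ladder=2
After 4 (gather 4 fiber): fiber=6 ladder=2
After 5 (craft hammer): fiber=2 hammer=1

Answer: fiber=2 hammer=1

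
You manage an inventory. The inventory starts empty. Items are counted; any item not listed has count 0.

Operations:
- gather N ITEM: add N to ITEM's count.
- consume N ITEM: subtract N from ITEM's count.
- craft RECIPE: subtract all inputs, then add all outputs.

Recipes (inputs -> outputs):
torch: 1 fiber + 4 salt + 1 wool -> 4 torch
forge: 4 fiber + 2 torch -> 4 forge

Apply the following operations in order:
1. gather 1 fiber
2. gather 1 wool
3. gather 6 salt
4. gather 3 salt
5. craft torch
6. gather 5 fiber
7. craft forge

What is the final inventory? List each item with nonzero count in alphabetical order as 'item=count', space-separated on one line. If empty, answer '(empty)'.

After 1 (gather 1 fiber): fiber=1
After 2 (gather 1 wool): fiber=1 wool=1
After 3 (gather 6 salt): fiber=1 salt=6 wool=1
After 4 (gather 3 salt): fiber=1 salt=9 wool=1
After 5 (craft torch): salt=5 torch=4
After 6 (gather 5 fiber): fiber=5 salt=5 torch=4
After 7 (craft forge): fiber=1 forge=4 salt=5 torch=2

Answer: fiber=1 forge=4 salt=5 torch=2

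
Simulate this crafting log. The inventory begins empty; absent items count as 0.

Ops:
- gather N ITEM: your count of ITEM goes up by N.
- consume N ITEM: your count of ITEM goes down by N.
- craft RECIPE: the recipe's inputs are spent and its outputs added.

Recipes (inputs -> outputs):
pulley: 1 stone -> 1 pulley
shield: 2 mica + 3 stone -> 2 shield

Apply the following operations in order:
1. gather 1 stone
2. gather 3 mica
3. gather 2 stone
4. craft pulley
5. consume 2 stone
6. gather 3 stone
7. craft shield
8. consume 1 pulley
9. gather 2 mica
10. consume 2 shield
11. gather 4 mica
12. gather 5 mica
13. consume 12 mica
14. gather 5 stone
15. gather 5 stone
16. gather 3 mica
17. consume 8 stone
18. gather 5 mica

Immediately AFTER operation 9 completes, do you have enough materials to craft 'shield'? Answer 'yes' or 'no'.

Answer: no

Derivation:
After 1 (gather 1 stone): stone=1
After 2 (gather 3 mica): mica=3 stone=1
After 3 (gather 2 stone): mica=3 stone=3
After 4 (craft pulley): mica=3 pulley=1 stone=2
After 5 (consume 2 stone): mica=3 pulley=1
After 6 (gather 3 stone): mica=3 pulley=1 stone=3
After 7 (craft shield): mica=1 pulley=1 shield=2
After 8 (consume 1 pulley): mica=1 shield=2
After 9 (gather 2 mica): mica=3 shield=2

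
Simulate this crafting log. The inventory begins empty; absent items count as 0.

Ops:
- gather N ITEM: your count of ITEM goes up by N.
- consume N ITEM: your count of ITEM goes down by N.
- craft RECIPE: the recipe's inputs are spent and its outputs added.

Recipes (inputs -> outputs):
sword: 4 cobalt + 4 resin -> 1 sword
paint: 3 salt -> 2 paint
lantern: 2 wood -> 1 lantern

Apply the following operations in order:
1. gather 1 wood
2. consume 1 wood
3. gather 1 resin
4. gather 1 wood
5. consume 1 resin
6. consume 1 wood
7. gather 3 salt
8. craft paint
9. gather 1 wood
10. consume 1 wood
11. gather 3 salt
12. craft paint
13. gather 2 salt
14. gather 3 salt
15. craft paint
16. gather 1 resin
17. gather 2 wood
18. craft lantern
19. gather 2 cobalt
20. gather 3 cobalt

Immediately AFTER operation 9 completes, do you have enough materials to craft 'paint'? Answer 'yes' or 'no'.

Answer: no

Derivation:
After 1 (gather 1 wood): wood=1
After 2 (consume 1 wood): (empty)
After 3 (gather 1 resin): resin=1
After 4 (gather 1 wood): resin=1 wood=1
After 5 (consume 1 resin): wood=1
After 6 (consume 1 wood): (empty)
After 7 (gather 3 salt): salt=3
After 8 (craft paint): paint=2
After 9 (gather 1 wood): paint=2 wood=1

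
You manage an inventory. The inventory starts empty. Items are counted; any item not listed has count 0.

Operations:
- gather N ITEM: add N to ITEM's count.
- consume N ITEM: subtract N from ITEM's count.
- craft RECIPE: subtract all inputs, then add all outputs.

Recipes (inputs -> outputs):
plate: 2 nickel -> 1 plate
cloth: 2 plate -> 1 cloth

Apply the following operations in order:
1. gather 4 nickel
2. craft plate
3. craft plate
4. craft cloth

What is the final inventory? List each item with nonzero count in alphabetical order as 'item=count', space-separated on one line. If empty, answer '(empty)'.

After 1 (gather 4 nickel): nickel=4
After 2 (craft plate): nickel=2 plate=1
After 3 (craft plate): plate=2
After 4 (craft cloth): cloth=1

Answer: cloth=1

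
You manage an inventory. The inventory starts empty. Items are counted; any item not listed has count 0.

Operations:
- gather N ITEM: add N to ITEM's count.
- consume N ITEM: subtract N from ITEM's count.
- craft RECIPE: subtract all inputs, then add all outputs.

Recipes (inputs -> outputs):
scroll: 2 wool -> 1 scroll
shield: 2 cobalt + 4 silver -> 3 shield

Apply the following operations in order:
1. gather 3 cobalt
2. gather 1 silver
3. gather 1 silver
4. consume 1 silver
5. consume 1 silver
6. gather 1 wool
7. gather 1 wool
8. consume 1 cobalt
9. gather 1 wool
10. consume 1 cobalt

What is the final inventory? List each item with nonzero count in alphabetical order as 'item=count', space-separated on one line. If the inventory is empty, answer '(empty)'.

Answer: cobalt=1 wool=3

Derivation:
After 1 (gather 3 cobalt): cobalt=3
After 2 (gather 1 silver): cobalt=3 silver=1
After 3 (gather 1 silver): cobalt=3 silver=2
After 4 (consume 1 silver): cobalt=3 silver=1
After 5 (consume 1 silver): cobalt=3
After 6 (gather 1 wool): cobalt=3 wool=1
After 7 (gather 1 wool): cobalt=3 wool=2
After 8 (consume 1 cobalt): cobalt=2 wool=2
After 9 (gather 1 wool): cobalt=2 wool=3
After 10 (consume 1 cobalt): cobalt=1 wool=3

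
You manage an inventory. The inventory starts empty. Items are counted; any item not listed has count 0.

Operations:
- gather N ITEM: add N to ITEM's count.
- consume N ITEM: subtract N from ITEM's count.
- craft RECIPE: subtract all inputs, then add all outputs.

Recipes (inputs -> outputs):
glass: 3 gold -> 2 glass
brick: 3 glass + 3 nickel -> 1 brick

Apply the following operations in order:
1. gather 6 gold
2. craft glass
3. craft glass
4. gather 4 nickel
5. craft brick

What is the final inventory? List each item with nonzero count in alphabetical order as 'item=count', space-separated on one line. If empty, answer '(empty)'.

Answer: brick=1 glass=1 nickel=1

Derivation:
After 1 (gather 6 gold): gold=6
After 2 (craft glass): glass=2 gold=3
After 3 (craft glass): glass=4
After 4 (gather 4 nickel): glass=4 nickel=4
After 5 (craft brick): brick=1 glass=1 nickel=1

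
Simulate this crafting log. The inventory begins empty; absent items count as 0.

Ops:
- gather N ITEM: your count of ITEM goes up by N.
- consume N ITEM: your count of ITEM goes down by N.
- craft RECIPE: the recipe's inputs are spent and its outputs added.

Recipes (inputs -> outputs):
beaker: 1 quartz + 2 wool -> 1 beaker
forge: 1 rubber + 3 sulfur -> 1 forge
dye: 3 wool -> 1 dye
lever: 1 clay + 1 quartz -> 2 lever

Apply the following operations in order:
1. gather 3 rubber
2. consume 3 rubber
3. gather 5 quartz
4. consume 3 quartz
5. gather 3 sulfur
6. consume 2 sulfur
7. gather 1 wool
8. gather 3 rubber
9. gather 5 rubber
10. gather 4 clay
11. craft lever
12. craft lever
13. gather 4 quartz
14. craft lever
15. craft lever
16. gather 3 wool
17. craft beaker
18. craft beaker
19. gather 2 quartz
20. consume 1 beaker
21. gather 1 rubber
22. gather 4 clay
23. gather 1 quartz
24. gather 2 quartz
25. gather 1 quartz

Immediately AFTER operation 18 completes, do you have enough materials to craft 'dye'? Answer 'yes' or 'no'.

Answer: no

Derivation:
After 1 (gather 3 rubber): rubber=3
After 2 (consume 3 rubber): (empty)
After 3 (gather 5 quartz): quartz=5
After 4 (consume 3 quartz): quartz=2
After 5 (gather 3 sulfur): quartz=2 sulfur=3
After 6 (consume 2 sulfur): quartz=2 sulfur=1
After 7 (gather 1 wool): quartz=2 sulfur=1 wool=1
After 8 (gather 3 rubber): quartz=2 rubber=3 sulfur=1 wool=1
After 9 (gather 5 rubber): quartz=2 rubber=8 sulfur=1 wool=1
After 10 (gather 4 clay): clay=4 quartz=2 rubber=8 sulfur=1 wool=1
After 11 (craft lever): clay=3 lever=2 quartz=1 rubber=8 sulfur=1 wool=1
After 12 (craft lever): clay=2 lever=4 rubber=8 sulfur=1 wool=1
After 13 (gather 4 quartz): clay=2 lever=4 quartz=4 rubber=8 sulfur=1 wool=1
After 14 (craft lever): clay=1 lever=6 quartz=3 rubber=8 sulfur=1 wool=1
After 15 (craft lever): lever=8 quartz=2 rubber=8 sulfur=1 wool=1
After 16 (gather 3 wool): lever=8 quartz=2 rubber=8 sulfur=1 wool=4
After 17 (craft beaker): beaker=1 lever=8 quartz=1 rubber=8 sulfur=1 wool=2
After 18 (craft beaker): beaker=2 lever=8 rubber=8 sulfur=1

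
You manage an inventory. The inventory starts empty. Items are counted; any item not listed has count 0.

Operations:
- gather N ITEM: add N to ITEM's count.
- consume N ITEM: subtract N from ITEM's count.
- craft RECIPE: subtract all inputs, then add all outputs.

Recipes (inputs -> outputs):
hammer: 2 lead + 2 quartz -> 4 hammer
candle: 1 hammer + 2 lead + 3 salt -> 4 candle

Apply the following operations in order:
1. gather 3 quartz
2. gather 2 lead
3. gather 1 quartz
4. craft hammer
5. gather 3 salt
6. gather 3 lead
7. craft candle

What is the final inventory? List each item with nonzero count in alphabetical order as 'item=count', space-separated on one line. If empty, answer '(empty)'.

After 1 (gather 3 quartz): quartz=3
After 2 (gather 2 lead): lead=2 quartz=3
After 3 (gather 1 quartz): lead=2 quartz=4
After 4 (craft hammer): hammer=4 quartz=2
After 5 (gather 3 salt): hammer=4 quartz=2 salt=3
After 6 (gather 3 lead): hammer=4 lead=3 quartz=2 salt=3
After 7 (craft candle): candle=4 hammer=3 lead=1 quartz=2

Answer: candle=4 hammer=3 lead=1 quartz=2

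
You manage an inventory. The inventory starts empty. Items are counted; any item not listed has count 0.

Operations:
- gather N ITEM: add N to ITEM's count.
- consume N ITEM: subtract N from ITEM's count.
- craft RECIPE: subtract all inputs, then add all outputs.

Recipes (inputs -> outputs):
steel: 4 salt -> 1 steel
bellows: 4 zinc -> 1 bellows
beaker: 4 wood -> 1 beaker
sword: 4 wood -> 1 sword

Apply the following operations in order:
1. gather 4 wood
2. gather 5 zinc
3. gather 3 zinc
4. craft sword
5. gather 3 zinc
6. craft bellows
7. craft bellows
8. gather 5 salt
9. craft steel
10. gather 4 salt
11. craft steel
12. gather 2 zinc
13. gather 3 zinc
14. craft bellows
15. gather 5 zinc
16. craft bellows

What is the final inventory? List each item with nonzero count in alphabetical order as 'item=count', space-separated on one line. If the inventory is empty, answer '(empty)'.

After 1 (gather 4 wood): wood=4
After 2 (gather 5 zinc): wood=4 zinc=5
After 3 (gather 3 zinc): wood=4 zinc=8
After 4 (craft sword): sword=1 zinc=8
After 5 (gather 3 zinc): sword=1 zinc=11
After 6 (craft bellows): bellows=1 sword=1 zinc=7
After 7 (craft bellows): bellows=2 sword=1 zinc=3
After 8 (gather 5 salt): bellows=2 salt=5 sword=1 zinc=3
After 9 (craft steel): bellows=2 salt=1 steel=1 sword=1 zinc=3
After 10 (gather 4 salt): bellows=2 salt=5 steel=1 sword=1 zinc=3
After 11 (craft steel): bellows=2 salt=1 steel=2 sword=1 zinc=3
After 12 (gather 2 zinc): bellows=2 salt=1 steel=2 sword=1 zinc=5
After 13 (gather 3 zinc): bellows=2 salt=1 steel=2 sword=1 zinc=8
After 14 (craft bellows): bellows=3 salt=1 steel=2 sword=1 zinc=4
After 15 (gather 5 zinc): bellows=3 salt=1 steel=2 sword=1 zinc=9
After 16 (craft bellows): bellows=4 salt=1 steel=2 sword=1 zinc=5

Answer: bellows=4 salt=1 steel=2 sword=1 zinc=5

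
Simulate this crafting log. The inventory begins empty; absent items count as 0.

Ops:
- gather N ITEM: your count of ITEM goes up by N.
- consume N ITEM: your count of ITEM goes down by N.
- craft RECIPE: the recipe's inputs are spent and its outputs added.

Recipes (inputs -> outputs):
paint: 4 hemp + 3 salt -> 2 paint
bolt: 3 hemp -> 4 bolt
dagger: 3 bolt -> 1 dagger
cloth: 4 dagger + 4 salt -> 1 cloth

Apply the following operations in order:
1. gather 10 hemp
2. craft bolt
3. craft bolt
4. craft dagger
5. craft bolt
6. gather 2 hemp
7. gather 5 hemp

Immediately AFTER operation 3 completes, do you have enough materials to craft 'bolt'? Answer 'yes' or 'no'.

After 1 (gather 10 hemp): hemp=10
After 2 (craft bolt): bolt=4 hemp=7
After 3 (craft bolt): bolt=8 hemp=4

Answer: yes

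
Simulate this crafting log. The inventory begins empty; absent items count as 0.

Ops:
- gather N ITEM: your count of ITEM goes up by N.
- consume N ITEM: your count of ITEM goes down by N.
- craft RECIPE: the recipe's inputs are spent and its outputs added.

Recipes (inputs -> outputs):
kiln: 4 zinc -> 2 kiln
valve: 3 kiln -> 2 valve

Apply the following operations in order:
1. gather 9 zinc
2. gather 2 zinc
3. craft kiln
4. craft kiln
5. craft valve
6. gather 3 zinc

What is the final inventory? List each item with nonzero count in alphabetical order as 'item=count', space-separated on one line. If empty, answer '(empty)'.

After 1 (gather 9 zinc): zinc=9
After 2 (gather 2 zinc): zinc=11
After 3 (craft kiln): kiln=2 zinc=7
After 4 (craft kiln): kiln=4 zinc=3
After 5 (craft valve): kiln=1 valve=2 zinc=3
After 6 (gather 3 zinc): kiln=1 valve=2 zinc=6

Answer: kiln=1 valve=2 zinc=6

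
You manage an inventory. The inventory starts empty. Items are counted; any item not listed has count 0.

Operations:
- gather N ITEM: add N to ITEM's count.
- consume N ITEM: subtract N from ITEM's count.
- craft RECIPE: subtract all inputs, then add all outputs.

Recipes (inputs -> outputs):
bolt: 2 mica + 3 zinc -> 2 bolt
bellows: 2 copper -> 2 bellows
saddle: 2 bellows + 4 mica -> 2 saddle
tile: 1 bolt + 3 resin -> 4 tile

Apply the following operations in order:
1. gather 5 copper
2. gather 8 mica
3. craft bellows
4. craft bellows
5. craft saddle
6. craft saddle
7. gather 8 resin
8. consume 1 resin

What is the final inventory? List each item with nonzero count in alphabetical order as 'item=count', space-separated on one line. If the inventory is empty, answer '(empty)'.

After 1 (gather 5 copper): copper=5
After 2 (gather 8 mica): copper=5 mica=8
After 3 (craft bellows): bellows=2 copper=3 mica=8
After 4 (craft bellows): bellows=4 copper=1 mica=8
After 5 (craft saddle): bellows=2 copper=1 mica=4 saddle=2
After 6 (craft saddle): copper=1 saddle=4
After 7 (gather 8 resin): copper=1 resin=8 saddle=4
After 8 (consume 1 resin): copper=1 resin=7 saddle=4

Answer: copper=1 resin=7 saddle=4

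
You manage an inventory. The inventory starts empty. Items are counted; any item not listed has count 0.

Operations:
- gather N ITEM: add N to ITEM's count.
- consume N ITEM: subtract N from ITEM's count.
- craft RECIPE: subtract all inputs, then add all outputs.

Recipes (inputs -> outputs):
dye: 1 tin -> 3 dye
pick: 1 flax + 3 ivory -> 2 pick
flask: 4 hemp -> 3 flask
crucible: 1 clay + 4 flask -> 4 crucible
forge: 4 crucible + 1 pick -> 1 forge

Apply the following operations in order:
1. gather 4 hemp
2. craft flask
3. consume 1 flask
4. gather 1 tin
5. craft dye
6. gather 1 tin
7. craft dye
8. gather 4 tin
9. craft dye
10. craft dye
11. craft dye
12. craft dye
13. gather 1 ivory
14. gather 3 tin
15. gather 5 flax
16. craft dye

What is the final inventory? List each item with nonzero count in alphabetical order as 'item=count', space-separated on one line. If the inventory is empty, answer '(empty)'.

Answer: dye=21 flask=2 flax=5 ivory=1 tin=2

Derivation:
After 1 (gather 4 hemp): hemp=4
After 2 (craft flask): flask=3
After 3 (consume 1 flask): flask=2
After 4 (gather 1 tin): flask=2 tin=1
After 5 (craft dye): dye=3 flask=2
After 6 (gather 1 tin): dye=3 flask=2 tin=1
After 7 (craft dye): dye=6 flask=2
After 8 (gather 4 tin): dye=6 flask=2 tin=4
After 9 (craft dye): dye=9 flask=2 tin=3
After 10 (craft dye): dye=12 flask=2 tin=2
After 11 (craft dye): dye=15 flask=2 tin=1
After 12 (craft dye): dye=18 flask=2
After 13 (gather 1 ivory): dye=18 flask=2 ivory=1
After 14 (gather 3 tin): dye=18 flask=2 ivory=1 tin=3
After 15 (gather 5 flax): dye=18 flask=2 flax=5 ivory=1 tin=3
After 16 (craft dye): dye=21 flask=2 flax=5 ivory=1 tin=2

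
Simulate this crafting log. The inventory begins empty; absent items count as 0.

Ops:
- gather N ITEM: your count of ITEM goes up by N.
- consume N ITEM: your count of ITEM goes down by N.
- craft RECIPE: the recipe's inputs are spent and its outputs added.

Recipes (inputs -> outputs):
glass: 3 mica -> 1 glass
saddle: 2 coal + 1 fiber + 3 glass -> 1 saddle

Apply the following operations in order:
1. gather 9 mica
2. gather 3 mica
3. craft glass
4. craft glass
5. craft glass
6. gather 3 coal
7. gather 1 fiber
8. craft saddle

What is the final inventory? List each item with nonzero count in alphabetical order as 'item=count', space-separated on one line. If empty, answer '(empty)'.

Answer: coal=1 mica=3 saddle=1

Derivation:
After 1 (gather 9 mica): mica=9
After 2 (gather 3 mica): mica=12
After 3 (craft glass): glass=1 mica=9
After 4 (craft glass): glass=2 mica=6
After 5 (craft glass): glass=3 mica=3
After 6 (gather 3 coal): coal=3 glass=3 mica=3
After 7 (gather 1 fiber): coal=3 fiber=1 glass=3 mica=3
After 8 (craft saddle): coal=1 mica=3 saddle=1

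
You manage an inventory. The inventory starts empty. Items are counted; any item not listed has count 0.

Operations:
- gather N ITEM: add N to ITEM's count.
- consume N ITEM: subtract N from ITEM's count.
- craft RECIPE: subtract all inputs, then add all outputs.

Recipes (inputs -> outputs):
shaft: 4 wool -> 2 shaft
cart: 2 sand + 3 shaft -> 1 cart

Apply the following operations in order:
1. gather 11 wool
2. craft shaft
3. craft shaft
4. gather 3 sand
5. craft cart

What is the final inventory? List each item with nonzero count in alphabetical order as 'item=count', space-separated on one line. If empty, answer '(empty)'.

After 1 (gather 11 wool): wool=11
After 2 (craft shaft): shaft=2 wool=7
After 3 (craft shaft): shaft=4 wool=3
After 4 (gather 3 sand): sand=3 shaft=4 wool=3
After 5 (craft cart): cart=1 sand=1 shaft=1 wool=3

Answer: cart=1 sand=1 shaft=1 wool=3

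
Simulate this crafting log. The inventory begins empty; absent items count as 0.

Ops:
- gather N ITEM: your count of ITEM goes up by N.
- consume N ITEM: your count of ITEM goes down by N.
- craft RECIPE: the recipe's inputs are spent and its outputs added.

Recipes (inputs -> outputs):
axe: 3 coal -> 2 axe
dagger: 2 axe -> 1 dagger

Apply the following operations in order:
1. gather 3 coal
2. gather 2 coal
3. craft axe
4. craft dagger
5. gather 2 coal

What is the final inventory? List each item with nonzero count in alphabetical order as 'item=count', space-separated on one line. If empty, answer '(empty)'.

Answer: coal=4 dagger=1

Derivation:
After 1 (gather 3 coal): coal=3
After 2 (gather 2 coal): coal=5
After 3 (craft axe): axe=2 coal=2
After 4 (craft dagger): coal=2 dagger=1
After 5 (gather 2 coal): coal=4 dagger=1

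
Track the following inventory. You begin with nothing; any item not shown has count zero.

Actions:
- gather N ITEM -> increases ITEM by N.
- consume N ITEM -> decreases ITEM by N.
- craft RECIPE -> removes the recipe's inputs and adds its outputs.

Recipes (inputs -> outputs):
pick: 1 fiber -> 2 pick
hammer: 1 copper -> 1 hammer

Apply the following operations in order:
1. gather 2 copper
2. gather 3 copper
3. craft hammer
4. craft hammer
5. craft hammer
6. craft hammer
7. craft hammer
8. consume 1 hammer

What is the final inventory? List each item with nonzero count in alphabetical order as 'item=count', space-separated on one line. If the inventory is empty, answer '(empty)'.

After 1 (gather 2 copper): copper=2
After 2 (gather 3 copper): copper=5
After 3 (craft hammer): copper=4 hammer=1
After 4 (craft hammer): copper=3 hammer=2
After 5 (craft hammer): copper=2 hammer=3
After 6 (craft hammer): copper=1 hammer=4
After 7 (craft hammer): hammer=5
After 8 (consume 1 hammer): hammer=4

Answer: hammer=4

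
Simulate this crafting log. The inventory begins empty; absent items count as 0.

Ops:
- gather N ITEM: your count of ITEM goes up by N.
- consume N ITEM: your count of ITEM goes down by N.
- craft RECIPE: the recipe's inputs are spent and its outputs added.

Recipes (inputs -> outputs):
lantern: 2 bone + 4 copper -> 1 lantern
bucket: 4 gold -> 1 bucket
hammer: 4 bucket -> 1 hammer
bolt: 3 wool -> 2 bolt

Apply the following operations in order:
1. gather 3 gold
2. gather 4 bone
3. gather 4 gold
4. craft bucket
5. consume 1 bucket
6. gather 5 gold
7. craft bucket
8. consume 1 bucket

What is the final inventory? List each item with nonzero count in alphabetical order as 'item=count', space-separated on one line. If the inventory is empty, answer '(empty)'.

After 1 (gather 3 gold): gold=3
After 2 (gather 4 bone): bone=4 gold=3
After 3 (gather 4 gold): bone=4 gold=7
After 4 (craft bucket): bone=4 bucket=1 gold=3
After 5 (consume 1 bucket): bone=4 gold=3
After 6 (gather 5 gold): bone=4 gold=8
After 7 (craft bucket): bone=4 bucket=1 gold=4
After 8 (consume 1 bucket): bone=4 gold=4

Answer: bone=4 gold=4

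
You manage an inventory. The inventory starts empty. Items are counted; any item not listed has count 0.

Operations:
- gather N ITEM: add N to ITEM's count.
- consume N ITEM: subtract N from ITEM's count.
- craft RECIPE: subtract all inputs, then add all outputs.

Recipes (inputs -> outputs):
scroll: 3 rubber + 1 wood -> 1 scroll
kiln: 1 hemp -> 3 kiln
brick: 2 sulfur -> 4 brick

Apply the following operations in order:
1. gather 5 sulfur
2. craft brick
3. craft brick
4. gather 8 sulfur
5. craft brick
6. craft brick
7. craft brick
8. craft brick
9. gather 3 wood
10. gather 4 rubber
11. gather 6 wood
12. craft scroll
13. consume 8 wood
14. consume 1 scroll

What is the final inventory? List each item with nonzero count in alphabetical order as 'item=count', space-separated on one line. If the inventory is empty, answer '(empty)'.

Answer: brick=24 rubber=1 sulfur=1

Derivation:
After 1 (gather 5 sulfur): sulfur=5
After 2 (craft brick): brick=4 sulfur=3
After 3 (craft brick): brick=8 sulfur=1
After 4 (gather 8 sulfur): brick=8 sulfur=9
After 5 (craft brick): brick=12 sulfur=7
After 6 (craft brick): brick=16 sulfur=5
After 7 (craft brick): brick=20 sulfur=3
After 8 (craft brick): brick=24 sulfur=1
After 9 (gather 3 wood): brick=24 sulfur=1 wood=3
After 10 (gather 4 rubber): brick=24 rubber=4 sulfur=1 wood=3
After 11 (gather 6 wood): brick=24 rubber=4 sulfur=1 wood=9
After 12 (craft scroll): brick=24 rubber=1 scroll=1 sulfur=1 wood=8
After 13 (consume 8 wood): brick=24 rubber=1 scroll=1 sulfur=1
After 14 (consume 1 scroll): brick=24 rubber=1 sulfur=1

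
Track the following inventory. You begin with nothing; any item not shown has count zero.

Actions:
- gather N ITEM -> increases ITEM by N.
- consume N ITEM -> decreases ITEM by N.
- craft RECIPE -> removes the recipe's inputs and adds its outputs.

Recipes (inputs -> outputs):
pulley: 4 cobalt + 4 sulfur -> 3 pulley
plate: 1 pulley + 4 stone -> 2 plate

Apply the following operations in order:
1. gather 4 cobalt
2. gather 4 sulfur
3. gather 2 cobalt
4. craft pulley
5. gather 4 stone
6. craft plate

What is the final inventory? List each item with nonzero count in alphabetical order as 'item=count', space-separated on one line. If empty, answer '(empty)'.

Answer: cobalt=2 plate=2 pulley=2

Derivation:
After 1 (gather 4 cobalt): cobalt=4
After 2 (gather 4 sulfur): cobalt=4 sulfur=4
After 3 (gather 2 cobalt): cobalt=6 sulfur=4
After 4 (craft pulley): cobalt=2 pulley=3
After 5 (gather 4 stone): cobalt=2 pulley=3 stone=4
After 6 (craft plate): cobalt=2 plate=2 pulley=2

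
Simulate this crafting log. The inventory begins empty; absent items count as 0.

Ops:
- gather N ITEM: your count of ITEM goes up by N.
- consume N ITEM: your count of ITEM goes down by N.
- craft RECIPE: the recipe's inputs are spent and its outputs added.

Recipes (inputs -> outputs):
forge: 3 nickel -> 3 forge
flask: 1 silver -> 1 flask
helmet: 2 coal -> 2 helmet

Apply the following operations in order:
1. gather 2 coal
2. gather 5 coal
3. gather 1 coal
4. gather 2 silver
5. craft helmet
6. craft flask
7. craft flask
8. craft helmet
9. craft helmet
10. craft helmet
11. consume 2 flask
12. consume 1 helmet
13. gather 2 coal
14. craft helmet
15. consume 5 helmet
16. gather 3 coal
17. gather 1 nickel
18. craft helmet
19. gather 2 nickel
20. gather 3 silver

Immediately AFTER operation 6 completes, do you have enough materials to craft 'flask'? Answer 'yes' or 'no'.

After 1 (gather 2 coal): coal=2
After 2 (gather 5 coal): coal=7
After 3 (gather 1 coal): coal=8
After 4 (gather 2 silver): coal=8 silver=2
After 5 (craft helmet): coal=6 helmet=2 silver=2
After 6 (craft flask): coal=6 flask=1 helmet=2 silver=1

Answer: yes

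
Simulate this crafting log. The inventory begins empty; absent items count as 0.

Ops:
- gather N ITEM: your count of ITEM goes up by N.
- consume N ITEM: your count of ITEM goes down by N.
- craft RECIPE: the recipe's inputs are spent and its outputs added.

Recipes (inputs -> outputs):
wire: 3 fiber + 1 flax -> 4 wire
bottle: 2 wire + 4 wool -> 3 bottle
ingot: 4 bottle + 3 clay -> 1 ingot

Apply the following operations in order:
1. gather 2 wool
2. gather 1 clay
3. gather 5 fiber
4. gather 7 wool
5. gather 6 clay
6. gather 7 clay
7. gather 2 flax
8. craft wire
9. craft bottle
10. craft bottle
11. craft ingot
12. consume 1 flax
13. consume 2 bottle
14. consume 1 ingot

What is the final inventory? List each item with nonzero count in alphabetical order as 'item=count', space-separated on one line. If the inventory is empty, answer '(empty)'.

After 1 (gather 2 wool): wool=2
After 2 (gather 1 clay): clay=1 wool=2
After 3 (gather 5 fiber): clay=1 fiber=5 wool=2
After 4 (gather 7 wool): clay=1 fiber=5 wool=9
After 5 (gather 6 clay): clay=7 fiber=5 wool=9
After 6 (gather 7 clay): clay=14 fiber=5 wool=9
After 7 (gather 2 flax): clay=14 fiber=5 flax=2 wool=9
After 8 (craft wire): clay=14 fiber=2 flax=1 wire=4 wool=9
After 9 (craft bottle): bottle=3 clay=14 fiber=2 flax=1 wire=2 wool=5
After 10 (craft bottle): bottle=6 clay=14 fiber=2 flax=1 wool=1
After 11 (craft ingot): bottle=2 clay=11 fiber=2 flax=1 ingot=1 wool=1
After 12 (consume 1 flax): bottle=2 clay=11 fiber=2 ingot=1 wool=1
After 13 (consume 2 bottle): clay=11 fiber=2 ingot=1 wool=1
After 14 (consume 1 ingot): clay=11 fiber=2 wool=1

Answer: clay=11 fiber=2 wool=1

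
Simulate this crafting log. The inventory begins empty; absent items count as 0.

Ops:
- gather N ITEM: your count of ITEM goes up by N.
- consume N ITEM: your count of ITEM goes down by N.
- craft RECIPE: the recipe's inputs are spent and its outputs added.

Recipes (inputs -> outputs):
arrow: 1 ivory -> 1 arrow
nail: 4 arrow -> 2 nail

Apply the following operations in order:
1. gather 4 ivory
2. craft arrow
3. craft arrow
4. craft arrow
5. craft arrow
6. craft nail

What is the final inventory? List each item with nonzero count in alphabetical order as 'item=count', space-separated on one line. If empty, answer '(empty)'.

Answer: nail=2

Derivation:
After 1 (gather 4 ivory): ivory=4
After 2 (craft arrow): arrow=1 ivory=3
After 3 (craft arrow): arrow=2 ivory=2
After 4 (craft arrow): arrow=3 ivory=1
After 5 (craft arrow): arrow=4
After 6 (craft nail): nail=2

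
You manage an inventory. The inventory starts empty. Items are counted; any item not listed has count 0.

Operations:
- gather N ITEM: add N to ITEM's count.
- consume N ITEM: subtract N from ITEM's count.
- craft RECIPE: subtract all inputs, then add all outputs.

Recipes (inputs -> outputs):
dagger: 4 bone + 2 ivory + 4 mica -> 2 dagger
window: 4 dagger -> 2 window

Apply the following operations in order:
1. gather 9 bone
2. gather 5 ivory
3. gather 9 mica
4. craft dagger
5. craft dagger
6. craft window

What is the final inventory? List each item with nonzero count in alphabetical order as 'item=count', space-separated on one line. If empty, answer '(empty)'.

Answer: bone=1 ivory=1 mica=1 window=2

Derivation:
After 1 (gather 9 bone): bone=9
After 2 (gather 5 ivory): bone=9 ivory=5
After 3 (gather 9 mica): bone=9 ivory=5 mica=9
After 4 (craft dagger): bone=5 dagger=2 ivory=3 mica=5
After 5 (craft dagger): bone=1 dagger=4 ivory=1 mica=1
After 6 (craft window): bone=1 ivory=1 mica=1 window=2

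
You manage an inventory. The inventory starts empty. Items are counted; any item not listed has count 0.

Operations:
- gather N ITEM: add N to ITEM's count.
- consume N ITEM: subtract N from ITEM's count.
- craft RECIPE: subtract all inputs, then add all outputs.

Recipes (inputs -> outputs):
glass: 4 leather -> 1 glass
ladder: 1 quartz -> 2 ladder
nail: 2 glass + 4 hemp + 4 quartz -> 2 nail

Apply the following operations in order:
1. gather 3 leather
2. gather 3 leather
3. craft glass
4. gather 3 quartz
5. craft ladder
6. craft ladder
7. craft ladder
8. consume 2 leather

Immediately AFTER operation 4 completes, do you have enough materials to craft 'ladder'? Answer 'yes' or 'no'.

After 1 (gather 3 leather): leather=3
After 2 (gather 3 leather): leather=6
After 3 (craft glass): glass=1 leather=2
After 4 (gather 3 quartz): glass=1 leather=2 quartz=3

Answer: yes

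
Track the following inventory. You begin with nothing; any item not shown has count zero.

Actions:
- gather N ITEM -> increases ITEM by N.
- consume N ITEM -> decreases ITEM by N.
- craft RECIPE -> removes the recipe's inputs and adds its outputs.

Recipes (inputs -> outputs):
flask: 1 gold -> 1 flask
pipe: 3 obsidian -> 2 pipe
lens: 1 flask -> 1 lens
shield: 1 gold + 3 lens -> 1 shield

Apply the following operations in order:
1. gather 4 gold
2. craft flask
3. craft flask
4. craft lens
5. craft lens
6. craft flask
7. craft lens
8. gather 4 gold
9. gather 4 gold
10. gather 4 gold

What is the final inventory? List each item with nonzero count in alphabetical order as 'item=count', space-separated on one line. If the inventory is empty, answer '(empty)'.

Answer: gold=13 lens=3

Derivation:
After 1 (gather 4 gold): gold=4
After 2 (craft flask): flask=1 gold=3
After 3 (craft flask): flask=2 gold=2
After 4 (craft lens): flask=1 gold=2 lens=1
After 5 (craft lens): gold=2 lens=2
After 6 (craft flask): flask=1 gold=1 lens=2
After 7 (craft lens): gold=1 lens=3
After 8 (gather 4 gold): gold=5 lens=3
After 9 (gather 4 gold): gold=9 lens=3
After 10 (gather 4 gold): gold=13 lens=3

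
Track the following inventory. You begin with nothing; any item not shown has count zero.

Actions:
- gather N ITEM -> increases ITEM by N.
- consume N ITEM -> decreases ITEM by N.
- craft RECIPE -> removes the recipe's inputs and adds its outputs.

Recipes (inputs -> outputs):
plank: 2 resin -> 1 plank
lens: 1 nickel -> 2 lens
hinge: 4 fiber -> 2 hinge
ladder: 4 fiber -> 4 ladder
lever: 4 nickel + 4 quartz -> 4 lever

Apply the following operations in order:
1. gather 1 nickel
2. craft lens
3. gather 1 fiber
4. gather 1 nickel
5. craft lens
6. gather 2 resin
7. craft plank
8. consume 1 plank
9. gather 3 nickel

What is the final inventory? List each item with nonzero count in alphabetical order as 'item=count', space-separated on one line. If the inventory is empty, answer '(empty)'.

Answer: fiber=1 lens=4 nickel=3

Derivation:
After 1 (gather 1 nickel): nickel=1
After 2 (craft lens): lens=2
After 3 (gather 1 fiber): fiber=1 lens=2
After 4 (gather 1 nickel): fiber=1 lens=2 nickel=1
After 5 (craft lens): fiber=1 lens=4
After 6 (gather 2 resin): fiber=1 lens=4 resin=2
After 7 (craft plank): fiber=1 lens=4 plank=1
After 8 (consume 1 plank): fiber=1 lens=4
After 9 (gather 3 nickel): fiber=1 lens=4 nickel=3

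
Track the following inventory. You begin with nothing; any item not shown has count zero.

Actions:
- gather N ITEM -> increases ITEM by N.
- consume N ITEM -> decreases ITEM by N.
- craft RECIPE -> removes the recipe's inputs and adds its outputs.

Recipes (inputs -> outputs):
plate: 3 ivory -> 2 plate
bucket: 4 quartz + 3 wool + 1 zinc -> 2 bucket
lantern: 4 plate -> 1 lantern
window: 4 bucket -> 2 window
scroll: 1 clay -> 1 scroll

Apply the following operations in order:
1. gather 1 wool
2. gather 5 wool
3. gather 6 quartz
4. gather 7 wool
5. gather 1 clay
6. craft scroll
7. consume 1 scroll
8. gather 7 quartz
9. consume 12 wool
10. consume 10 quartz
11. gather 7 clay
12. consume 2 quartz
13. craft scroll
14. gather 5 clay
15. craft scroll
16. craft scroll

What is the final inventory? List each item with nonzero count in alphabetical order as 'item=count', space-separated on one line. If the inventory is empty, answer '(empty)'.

Answer: clay=9 quartz=1 scroll=3 wool=1

Derivation:
After 1 (gather 1 wool): wool=1
After 2 (gather 5 wool): wool=6
After 3 (gather 6 quartz): quartz=6 wool=6
After 4 (gather 7 wool): quartz=6 wool=13
After 5 (gather 1 clay): clay=1 quartz=6 wool=13
After 6 (craft scroll): quartz=6 scroll=1 wool=13
After 7 (consume 1 scroll): quartz=6 wool=13
After 8 (gather 7 quartz): quartz=13 wool=13
After 9 (consume 12 wool): quartz=13 wool=1
After 10 (consume 10 quartz): quartz=3 wool=1
After 11 (gather 7 clay): clay=7 quartz=3 wool=1
After 12 (consume 2 quartz): clay=7 quartz=1 wool=1
After 13 (craft scroll): clay=6 quartz=1 scroll=1 wool=1
After 14 (gather 5 clay): clay=11 quartz=1 scroll=1 wool=1
After 15 (craft scroll): clay=10 quartz=1 scroll=2 wool=1
After 16 (craft scroll): clay=9 quartz=1 scroll=3 wool=1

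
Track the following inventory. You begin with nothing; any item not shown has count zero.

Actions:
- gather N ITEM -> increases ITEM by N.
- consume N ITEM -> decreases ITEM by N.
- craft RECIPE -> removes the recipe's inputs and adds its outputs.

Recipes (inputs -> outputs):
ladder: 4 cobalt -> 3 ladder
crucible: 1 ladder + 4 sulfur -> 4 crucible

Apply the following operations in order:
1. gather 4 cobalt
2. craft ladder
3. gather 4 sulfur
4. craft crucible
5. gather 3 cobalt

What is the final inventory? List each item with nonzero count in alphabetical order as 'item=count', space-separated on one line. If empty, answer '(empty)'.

Answer: cobalt=3 crucible=4 ladder=2

Derivation:
After 1 (gather 4 cobalt): cobalt=4
After 2 (craft ladder): ladder=3
After 3 (gather 4 sulfur): ladder=3 sulfur=4
After 4 (craft crucible): crucible=4 ladder=2
After 5 (gather 3 cobalt): cobalt=3 crucible=4 ladder=2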